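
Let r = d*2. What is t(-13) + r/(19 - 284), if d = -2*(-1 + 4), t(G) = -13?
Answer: -3433/265 ≈ -12.955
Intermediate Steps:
d = -6 (d = -2*3 = -6)
r = -12 (r = -6*2 = -12)
t(-13) + r/(19 - 284) = -13 - 12/(19 - 284) = -13 - 12/(-265) = -13 - 12*(-1/265) = -13 + 12/265 = -3433/265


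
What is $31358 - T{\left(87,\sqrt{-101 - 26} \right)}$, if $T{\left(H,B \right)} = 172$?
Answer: $31186$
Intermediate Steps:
$31358 - T{\left(87,\sqrt{-101 - 26} \right)} = 31358 - 172 = 31186$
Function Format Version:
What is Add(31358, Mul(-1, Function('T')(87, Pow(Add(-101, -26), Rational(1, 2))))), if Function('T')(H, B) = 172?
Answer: 31186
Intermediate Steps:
Add(31358, Mul(-1, Function('T')(87, Pow(Add(-101, -26), Rational(1, 2))))) = Add(31358, Mul(-1, 172)) = Add(31358, -172) = 31186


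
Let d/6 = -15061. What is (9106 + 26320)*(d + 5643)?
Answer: -3001396998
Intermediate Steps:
d = -90366 (d = 6*(-15061) = -90366)
(9106 + 26320)*(d + 5643) = (9106 + 26320)*(-90366 + 5643) = 35426*(-84723) = -3001396998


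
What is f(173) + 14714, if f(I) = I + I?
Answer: 15060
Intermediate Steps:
f(I) = 2*I
f(173) + 14714 = 2*173 + 14714 = 346 + 14714 = 15060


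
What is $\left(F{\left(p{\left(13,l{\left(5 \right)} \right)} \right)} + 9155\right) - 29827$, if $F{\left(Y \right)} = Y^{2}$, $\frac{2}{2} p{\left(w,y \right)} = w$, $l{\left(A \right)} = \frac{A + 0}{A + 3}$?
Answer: $-20503$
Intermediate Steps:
$l{\left(A \right)} = \frac{A}{3 + A}$
$p{\left(w,y \right)} = w$
$\left(F{\left(p{\left(13,l{\left(5 \right)} \right)} \right)} + 9155\right) - 29827 = \left(13^{2} + 9155\right) - 29827 = \left(169 + 9155\right) - 29827 = 9324 - 29827 = -20503$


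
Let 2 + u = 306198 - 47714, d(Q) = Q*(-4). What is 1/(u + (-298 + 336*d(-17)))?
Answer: 1/281032 ≈ 3.5583e-6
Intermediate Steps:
d(Q) = -4*Q
u = 258482 (u = -2 + (306198 - 47714) = -2 + 258484 = 258482)
1/(u + (-298 + 336*d(-17))) = 1/(258482 + (-298 + 336*(-4*(-17)))) = 1/(258482 + (-298 + 336*68)) = 1/(258482 + (-298 + 22848)) = 1/(258482 + 22550) = 1/281032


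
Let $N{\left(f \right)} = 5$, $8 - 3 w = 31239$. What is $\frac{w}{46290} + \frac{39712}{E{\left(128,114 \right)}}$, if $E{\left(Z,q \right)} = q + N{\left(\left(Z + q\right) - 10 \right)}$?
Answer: $\frac{324181703}{972090} \approx 333.49$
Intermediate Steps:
$w = - \frac{31231}{3}$ ($w = \frac{8}{3} - 10413 = - \frac{31231}{3} \approx -10410.0$)
$E{\left(Z,q \right)} = 5 + q$ ($E{\left(Z,q \right)} = q + 5 = 5 + q$)
$\frac{w}{46290} + \frac{39712}{E{\left(128,114 \right)}} = - \frac{31231}{3 \cdot 46290} + \frac{39712}{5 + 114} = \left(- \frac{31231}{3}\right) \frac{1}{46290} + \frac{39712}{119} = - \frac{31231}{138870} + 39712 \cdot \frac{1}{119} = - \frac{31231}{138870} + \frac{2336}{7} = \frac{324181703}{972090}$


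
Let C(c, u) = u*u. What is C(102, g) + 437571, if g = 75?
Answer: 443196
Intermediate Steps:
C(c, u) = u²
C(102, g) + 437571 = 75² + 437571 = 5625 + 437571 = 443196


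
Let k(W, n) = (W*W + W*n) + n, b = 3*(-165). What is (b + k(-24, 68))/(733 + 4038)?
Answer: -1483/4771 ≈ -0.31084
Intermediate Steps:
b = -495
k(W, n) = n + W² + W*n (k(W, n) = (W² + W*n) + n = n + W² + W*n)
(b + k(-24, 68))/(733 + 4038) = (-495 + (68 + (-24)² - 24*68))/(733 + 4038) = (-495 + (68 + 576 - 1632))/4771 = (-495 - 988)*(1/4771) = -1483*1/4771 = -1483/4771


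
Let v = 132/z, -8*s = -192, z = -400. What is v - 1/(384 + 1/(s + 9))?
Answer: -421509/1267300 ≈ -0.33260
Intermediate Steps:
s = 24 (s = -⅛*(-192) = 24)
v = -33/100 (v = 132/(-400) = 132*(-1/400) = -33/100 ≈ -0.33000)
v - 1/(384 + 1/(s + 9)) = -33/100 - 1/(384 + 1/(24 + 9)) = -33/100 - 1/(384 + 1/33) = -33/100 - 1/12673/33 = -33/100 - 1*33/12673 = -33/100 - 33/12673 = -421509/1267300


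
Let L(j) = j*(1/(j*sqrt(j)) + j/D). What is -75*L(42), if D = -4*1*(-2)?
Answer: -33075/2 - 25*sqrt(42)/14 ≈ -16549.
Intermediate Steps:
D = 8 (D = -4*(-2) = 8)
L(j) = j*(j**(-3/2) + j/8) (L(j) = j*(1/(j*sqrt(j)) + j/8) = j*(1/j**(3/2) + j*(1/8)) = j*(1/j**(3/2) + j/8) = j*(j**(-3/2) + j/8))
-75*L(42) = -75*(1/sqrt(42) + (1/8)*42**2) = -75*(sqrt(42)/42 + (1/8)*1764) = -75*(sqrt(42)/42 + 441/2) = -75*(441/2 + sqrt(42)/42) = -33075/2 - 25*sqrt(42)/14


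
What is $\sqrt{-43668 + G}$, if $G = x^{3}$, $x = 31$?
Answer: $i \sqrt{13877} \approx 117.8 i$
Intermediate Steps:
$G = 29791$ ($G = 31^{3} = 29791$)
$\sqrt{-43668 + G} = \sqrt{-43668 + 29791} = \sqrt{-13877} = i \sqrt{13877}$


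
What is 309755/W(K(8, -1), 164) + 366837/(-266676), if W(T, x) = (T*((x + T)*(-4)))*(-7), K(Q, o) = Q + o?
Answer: 1464777406/186206517 ≈ 7.8664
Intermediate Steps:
W(T, x) = -7*T*(-4*T - 4*x) (W(T, x) = (T*((T + x)*(-4)))*(-7) = (T*(-4*T - 4*x))*(-7) = -7*T*(-4*T - 4*x))
309755/W(K(8, -1), 164) + 366837/(-266676) = 309755/((28*(8 - 1)*((8 - 1) + 164))) + 366837/(-266676) = 309755/((28*7*(7 + 164))) + 366837*(-1/266676) = 309755/((28*7*171)) - 122279/88892 = 309755/33516 - 122279/88892 = 1464777406/186206517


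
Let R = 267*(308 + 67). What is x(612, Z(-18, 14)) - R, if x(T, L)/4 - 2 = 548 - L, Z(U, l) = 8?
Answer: -97957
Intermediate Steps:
x(T, L) = 2200 - 4*L (x(T, L) = 8 + 4*(548 - L) = 8 + (2192 - 4*L) = 2200 - 4*L)
R = 100125 (R = 267*375 = 100125)
x(612, Z(-18, 14)) - R = (2200 - 4*8) - 1*100125 = (2200 - 32) - 100125 = 2168 - 100125 = -97957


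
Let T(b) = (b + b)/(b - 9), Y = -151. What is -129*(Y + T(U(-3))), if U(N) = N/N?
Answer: 78045/4 ≈ 19511.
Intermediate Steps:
U(N) = 1
T(b) = 2*b/(-9 + b) (T(b) = (2*b)/(-9 + b) = 2*b/(-9 + b))
-129*(Y + T(U(-3))) = -129*(-151 + 2*1/(-9 + 1)) = -129*(-151 + 2*1/(-8)) = -129*(-151 + 2*1*(-⅛)) = -129*(-151 - ¼) = -129*(-605/4) = 78045/4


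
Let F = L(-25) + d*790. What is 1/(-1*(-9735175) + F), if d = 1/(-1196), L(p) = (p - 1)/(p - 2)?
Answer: 16146/157184140433 ≈ 1.0272e-7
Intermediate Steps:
L(p) = (-1 + p)/(-2 + p)
d = -1/1196 ≈ -0.00083612
F = 4883/16146 (F = (-1 - 25)/(-2 - 25) - 1/1196*790 = -26/(-27) - 395/598 = -1/27*(-26) - 395/598 = 26/27 - 395/598 = 4883/16146 ≈ 0.30243)
1/(-1*(-9735175) + F) = 1/(-1*(-9735175) + 4883/16146) = 1/(9735175 + 4883/16146) = 1/(157184140433/16146) = 16146/157184140433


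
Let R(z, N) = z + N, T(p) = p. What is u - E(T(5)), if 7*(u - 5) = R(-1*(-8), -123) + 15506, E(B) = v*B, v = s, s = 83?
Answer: 12521/7 ≈ 1788.7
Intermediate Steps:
R(z, N) = N + z
v = 83
E(B) = 83*B
u = 15426/7 (u = 5 + ((-123 - 1*(-8)) + 15506)/7 = 5 + ((-123 + 8) + 15506)/7 = 5 + (-115 + 15506)/7 = 5 + (⅐)*15391 = 5 + 15391/7 = 15426/7 ≈ 2203.7)
u - E(T(5)) = 15426/7 - 83*5 = 15426/7 - 1*415 = 15426/7 - 415 = 12521/7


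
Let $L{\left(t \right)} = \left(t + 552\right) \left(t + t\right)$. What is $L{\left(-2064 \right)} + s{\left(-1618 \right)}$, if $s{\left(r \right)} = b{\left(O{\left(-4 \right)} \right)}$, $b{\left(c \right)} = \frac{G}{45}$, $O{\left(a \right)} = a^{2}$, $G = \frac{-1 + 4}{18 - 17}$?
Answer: $\frac{93623041}{15} \approx 6.2415 \cdot 10^{6}$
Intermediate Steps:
$G = 3$ ($G = \frac{3}{1} = 3 \cdot 1 = 3$)
$L{\left(t \right)} = 2 t \left(552 + t\right)$ ($L{\left(t \right)} = \left(552 + t\right) 2 t = 2 t \left(552 + t\right)$)
$b{\left(c \right)} = \frac{1}{15}$ ($b{\left(c \right)} = \frac{3}{45} = 3 \cdot \frac{1}{45} = \frac{1}{15}$)
$s{\left(r \right)} = \frac{1}{15}$
$L{\left(-2064 \right)} + s{\left(-1618 \right)} = 2 \left(-2064\right) \left(552 - 2064\right) + \frac{1}{15} = 2 \left(-2064\right) \left(-1512\right) + \frac{1}{15} = 6241536 + \frac{1}{15} = \frac{93623041}{15}$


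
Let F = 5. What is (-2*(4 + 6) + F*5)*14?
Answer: 70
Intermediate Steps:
(-2*(4 + 6) + F*5)*14 = (-2*(4 + 6) + 5*5)*14 = (-2*10 + 25)*14 = (-20 + 25)*14 = 5*14 = 70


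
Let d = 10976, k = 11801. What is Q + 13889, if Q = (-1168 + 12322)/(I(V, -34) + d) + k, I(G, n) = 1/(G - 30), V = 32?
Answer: 563994878/21953 ≈ 25691.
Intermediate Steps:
I(G, n) = 1/(-30 + G)
Q = 259089661/21953 (Q = (-1168 + 12322)/(1/(-30 + 32) + 10976) + 11801 = 11154/(1/2 + 10976) + 11801 = 11154/(½ + 10976) + 11801 = 11154/(21953/2) + 11801 = 11154*(2/21953) + 11801 = 22308/21953 + 11801 = 259089661/21953 ≈ 11802.)
Q + 13889 = 259089661/21953 + 13889 = 563994878/21953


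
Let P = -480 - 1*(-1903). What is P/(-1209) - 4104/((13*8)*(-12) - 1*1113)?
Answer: 534011/951483 ≈ 0.56124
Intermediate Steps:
P = 1423 (P = -480 + 1903 = 1423)
P/(-1209) - 4104/((13*8)*(-12) - 1*1113) = 1423/(-1209) - 4104/((13*8)*(-12) - 1*1113) = 1423*(-1/1209) - 4104/(104*(-12) - 1113) = -1423/1209 - 4104/(-1248 - 1113) = -1423/1209 - 4104/(-2361) = -1423/1209 - 4104*(-1/2361) = -1423/1209 + 1368/787 = 534011/951483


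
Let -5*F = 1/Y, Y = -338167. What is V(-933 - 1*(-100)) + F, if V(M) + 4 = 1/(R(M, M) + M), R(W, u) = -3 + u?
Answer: -11289703626/2822003615 ≈ -4.0006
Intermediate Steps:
F = 1/1690835 (F = -1/5/(-338167) = -1/5*(-1/338167) = 1/1690835 ≈ 5.9142e-7)
V(M) = -4 + 1/(-3 + 2*M) (V(M) = -4 + 1/((-3 + M) + M) = -4 + 1/(-3 + 2*M))
V(-933 - 1*(-100)) + F = (13 - 8*(-933 - 1*(-100)))/(-3 + 2*(-933 - 1*(-100))) + 1/1690835 = (13 - 8*(-933 + 100))/(-3 + 2*(-933 + 100)) + 1/1690835 = (13 - 8*(-833))/(-3 + 2*(-833)) + 1/1690835 = (13 + 6664)/(-3 - 1666) + 1/1690835 = 6677/(-1669) + 1/1690835 = -1/1669*6677 + 1/1690835 = -6677/1669 + 1/1690835 = -11289703626/2822003615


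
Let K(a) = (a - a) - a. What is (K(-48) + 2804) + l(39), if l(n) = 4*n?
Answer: 3008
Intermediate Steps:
K(a) = -a (K(a) = 0 - a = -a)
(K(-48) + 2804) + l(39) = (-1*(-48) + 2804) + 4*39 = (48 + 2804) + 156 = 2852 + 156 = 3008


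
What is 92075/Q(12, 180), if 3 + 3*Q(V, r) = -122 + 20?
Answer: -18415/7 ≈ -2630.7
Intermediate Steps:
Q(V, r) = -35 (Q(V, r) = -1 + (-122 + 20)/3 = -1 + (⅓)*(-102) = -1 - 34 = -35)
92075/Q(12, 180) = 92075/(-35) = 92075*(-1/35) = -18415/7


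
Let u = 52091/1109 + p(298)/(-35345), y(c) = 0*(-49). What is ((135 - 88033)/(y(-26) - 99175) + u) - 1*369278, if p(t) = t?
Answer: -287070717549032437/777484495175 ≈ -3.6923e+5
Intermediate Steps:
y(c) = 0
u = 1840825913/39197605 (u = 52091/1109 + 298/(-35345) = 52091*(1/1109) + 298*(-1/35345) = 52091/1109 - 298/35345 = 1840825913/39197605 ≈ 46.963)
((135 - 88033)/(y(-26) - 99175) + u) - 1*369278 = ((135 - 88033)/(0 - 99175) + 1840825913/39197605) - 1*369278 = (-87898/(-99175) + 1840825913/39197605) - 369278 = (-87898*(-1/99175) + 1840825913/39197605) - 369278 = (87898/99175 + 1840825913/39197605) - 369278 = 37201860201213/777484495175 - 369278 = -287070717549032437/777484495175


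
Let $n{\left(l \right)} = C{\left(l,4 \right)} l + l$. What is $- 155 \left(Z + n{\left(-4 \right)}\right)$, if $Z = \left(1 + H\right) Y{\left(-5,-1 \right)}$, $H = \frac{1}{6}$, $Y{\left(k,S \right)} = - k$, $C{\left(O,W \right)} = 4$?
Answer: $\frac{13175}{6} \approx 2195.8$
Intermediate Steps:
$H = \frac{1}{6} \approx 0.16667$
$Z = \frac{35}{6}$ ($Z = \left(1 + \frac{1}{6}\right) \left(\left(-1\right) \left(-5\right)\right) = \frac{7}{6} \cdot 5 = \frac{35}{6} \approx 5.8333$)
$n{\left(l \right)} = 5 l$ ($n{\left(l \right)} = 4 l + l = 5 l$)
$- 155 \left(Z + n{\left(-4 \right)}\right) = - 155 \left(\frac{35}{6} + 5 \left(-4\right)\right) = - 155 \left(\frac{35}{6} - 20\right) = \left(-155\right) \left(- \frac{85}{6}\right) = \frac{13175}{6}$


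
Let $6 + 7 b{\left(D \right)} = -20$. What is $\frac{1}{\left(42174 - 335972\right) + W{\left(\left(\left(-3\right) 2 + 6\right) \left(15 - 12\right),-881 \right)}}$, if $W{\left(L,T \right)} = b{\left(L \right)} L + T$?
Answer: $- \frac{1}{294679} \approx -3.3935 \cdot 10^{-6}$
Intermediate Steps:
$b{\left(D \right)} = - \frac{26}{7}$ ($b{\left(D \right)} = - \frac{6}{7} + \frac{1}{7} \left(-20\right) = - \frac{6}{7} - \frac{20}{7} = - \frac{26}{7}$)
$W{\left(L,T \right)} = T - \frac{26 L}{7}$ ($W{\left(L,T \right)} = - \frac{26 L}{7} + T = T - \frac{26 L}{7}$)
$\frac{1}{\left(42174 - 335972\right) + W{\left(\left(\left(-3\right) 2 + 6\right) \left(15 - 12\right),-881 \right)}} = \frac{1}{\left(42174 - 335972\right) - \left(881 + \frac{26 \left(\left(-3\right) 2 + 6\right) \left(15 - 12\right)}{7}\right)} = \frac{1}{\left(42174 - 335972\right) - \left(881 + \frac{26 \left(-6 + 6\right) 3}{7}\right)} = \frac{1}{-293798 - \left(881 + \frac{26 \cdot 0 \cdot 3}{7}\right)} = \frac{1}{-293798 - 881} = \frac{1}{-294679} = - \frac{1}{294679}$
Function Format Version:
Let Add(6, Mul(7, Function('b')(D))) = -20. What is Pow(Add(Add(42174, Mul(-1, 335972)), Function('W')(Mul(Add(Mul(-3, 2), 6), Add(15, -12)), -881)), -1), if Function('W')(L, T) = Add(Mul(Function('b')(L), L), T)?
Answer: Rational(-1, 294679) ≈ -3.3935e-6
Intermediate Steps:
Function('b')(D) = Rational(-26, 7) (Function('b')(D) = Add(Rational(-6, 7), Mul(Rational(1, 7), -20)) = Add(Rational(-6, 7), Rational(-20, 7)) = Rational(-26, 7))
Function('W')(L, T) = Add(T, Mul(Rational(-26, 7), L)) (Function('W')(L, T) = Add(Mul(Rational(-26, 7), L), T) = Add(T, Mul(Rational(-26, 7), L)))
Pow(Add(Add(42174, Mul(-1, 335972)), Function('W')(Mul(Add(Mul(-3, 2), 6), Add(15, -12)), -881)), -1) = Pow(Add(Add(42174, Mul(-1, 335972)), Add(-881, Mul(Rational(-26, 7), Mul(Add(Mul(-3, 2), 6), Add(15, -12))))), -1) = Pow(Add(Add(42174, -335972), Add(-881, Mul(Rational(-26, 7), Mul(Add(-6, 6), 3)))), -1) = Pow(Add(-293798, Add(-881, Mul(Rational(-26, 7), Mul(0, 3)))), -1) = Pow(Add(-293798, Add(-881, Mul(Rational(-26, 7), 0))), -1) = Pow(Add(-293798, Add(-881, 0)), -1) = Pow(Add(-293798, -881), -1) = Pow(-294679, -1) = Rational(-1, 294679)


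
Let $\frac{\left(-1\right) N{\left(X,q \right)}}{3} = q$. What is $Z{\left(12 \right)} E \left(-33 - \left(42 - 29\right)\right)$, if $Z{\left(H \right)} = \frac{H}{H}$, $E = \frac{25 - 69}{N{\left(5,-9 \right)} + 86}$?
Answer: $\frac{2024}{113} \approx 17.911$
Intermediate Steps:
$N{\left(X,q \right)} = - 3 q$
$E = - \frac{44}{113}$ ($E = \frac{25 - 69}{\left(-3\right) \left(-9\right) + 86} = - \frac{44}{27 + 86} = - \frac{44}{113} \approx -0.38938$)
$Z{\left(H \right)} = 1$
$Z{\left(12 \right)} E \left(-33 - \left(42 - 29\right)\right) = 1 \left(- \frac{44}{113}\right) \left(-33 - \left(42 - 29\right)\right) = - \frac{44 \left(-33 - \left(42 - 29\right)\right)}{113} = - \frac{44 \left(-33 - 13\right)}{113} = \left(- \frac{44}{113}\right) \left(-46\right) = \frac{2024}{113}$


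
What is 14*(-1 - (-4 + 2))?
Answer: 14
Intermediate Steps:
14*(-1 - (-4 + 2)) = 14*(-1 - 1*(-2)) = 14*(-1 + 2) = 14*1 = 14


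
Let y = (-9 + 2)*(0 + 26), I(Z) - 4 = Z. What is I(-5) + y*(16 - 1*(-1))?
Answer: -3095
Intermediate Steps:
I(Z) = 4 + Z
y = -182 (y = -7*26 = -182)
I(-5) + y*(16 - 1*(-1)) = (4 - 5) - 182*(16 - 1*(-1)) = -1 - 182*(16 + 1) = -1 - 182*17 = -1 - 3094 = -3095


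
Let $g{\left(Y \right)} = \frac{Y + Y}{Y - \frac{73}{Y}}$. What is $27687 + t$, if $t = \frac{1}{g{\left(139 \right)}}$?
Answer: $\frac{534950151}{19321} \approx 27688.0$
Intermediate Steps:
$g{\left(Y \right)} = \frac{2 Y}{Y - \frac{73}{Y}}$
$t = \frac{9624}{19321}$ ($t = \frac{1}{2 \cdot 139^{2} \frac{1}{-73 + 139^{2}}} = \frac{1}{2 \cdot 19321 \frac{1}{-73 + 19321}} = \frac{1}{2 \cdot 19321 \cdot \frac{1}{19248}} = \frac{1}{\frac{19321}{9624}} = \frac{9624}{19321} \approx 0.49811$)
$27687 + t = 27687 + \frac{9624}{19321} = \frac{534950151}{19321}$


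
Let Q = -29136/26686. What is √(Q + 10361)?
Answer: √1844432978465/13343 ≈ 101.78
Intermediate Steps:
Q = -14568/13343 (Q = -29136*1/26686 = -14568/13343 ≈ -1.0918)
√(Q + 10361) = √(-14568/13343 + 10361) = √(138232255/13343) = √1844432978465/13343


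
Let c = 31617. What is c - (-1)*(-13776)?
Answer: 17841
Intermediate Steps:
c - (-1)*(-13776) = 31617 - (-1)*(-13776) = 31617 - 1*13776 = 31617 - 13776 = 17841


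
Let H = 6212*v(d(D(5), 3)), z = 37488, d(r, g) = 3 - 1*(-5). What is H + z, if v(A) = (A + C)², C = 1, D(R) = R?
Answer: 540660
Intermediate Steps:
d(r, g) = 8 (d(r, g) = 3 + 5 = 8)
v(A) = (1 + A)² (v(A) = (A + 1)² = (1 + A)²)
H = 503172 (H = 6212*(1 + 8)² = 6212*9² = 6212*81 = 503172)
H + z = 503172 + 37488 = 540660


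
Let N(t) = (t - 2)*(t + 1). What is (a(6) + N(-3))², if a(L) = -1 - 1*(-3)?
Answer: 144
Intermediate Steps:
a(L) = 2 (a(L) = -1 + 3 = 2)
N(t) = (1 + t)*(-2 + t) (N(t) = (-2 + t)*(1 + t) = (1 + t)*(-2 + t))
(a(6) + N(-3))² = (2 + (-2 + (-3)² - 1*(-3)))² = (2 + (-2 + 9 + 3))² = (2 + 10)² = 12² = 144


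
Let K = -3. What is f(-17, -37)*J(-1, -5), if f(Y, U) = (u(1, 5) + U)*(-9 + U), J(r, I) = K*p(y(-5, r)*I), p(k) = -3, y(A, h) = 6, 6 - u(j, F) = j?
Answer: 13248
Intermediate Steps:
u(j, F) = 6 - j
J(r, I) = 9 (J(r, I) = -3*(-3) = 9)
f(Y, U) = (-9 + U)*(5 + U) (f(Y, U) = ((6 - 1*1) + U)*(-9 + U) = ((6 - 1) + U)*(-9 + U) = (5 + U)*(-9 + U) = (-9 + U)*(5 + U))
f(-17, -37)*J(-1, -5) = (-45 + (-37)**2 - 4*(-37))*9 = (-45 + 1369 + 148)*9 = 1472*9 = 13248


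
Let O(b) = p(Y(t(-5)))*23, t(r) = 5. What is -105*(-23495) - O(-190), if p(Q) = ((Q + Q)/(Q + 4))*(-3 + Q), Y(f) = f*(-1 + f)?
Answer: 7398970/3 ≈ 2.4663e+6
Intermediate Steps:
p(Q) = 2*Q*(-3 + Q)/(4 + Q) (p(Q) = ((2*Q)/(4 + Q))*(-3 + Q) = (2*Q/(4 + Q))*(-3 + Q) = 2*Q*(-3 + Q)/(4 + Q))
O(b) = 1955/3 (O(b) = (2*(5*(-1 + 5))*(-3 + 5*(-1 + 5))/(4 + 5*(-1 + 5)))*23 = (2*(5*4)*(-3 + 5*4)/(4 + 5*4))*23 = (2*20*(-3 + 20)/(4 + 20))*23 = (2*20*17/24)*23 = (2*20*(1/24)*17)*23 = (85/3)*23 = 1955/3)
-105*(-23495) - O(-190) = -105*(-23495) - 1*1955/3 = 2466975 - 1955/3 = 7398970/3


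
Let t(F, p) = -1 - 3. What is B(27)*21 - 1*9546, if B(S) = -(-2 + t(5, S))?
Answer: -9420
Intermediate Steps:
t(F, p) = -4
B(S) = 6 (B(S) = -(-2 - 4) = -1*(-6) = 6)
B(27)*21 - 1*9546 = 6*21 - 1*9546 = 126 - 9546 = -9420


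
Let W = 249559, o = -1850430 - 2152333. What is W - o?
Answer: 4252322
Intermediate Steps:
o = -4002763
W - o = 249559 - 1*(-4002763) = 249559 + 4002763 = 4252322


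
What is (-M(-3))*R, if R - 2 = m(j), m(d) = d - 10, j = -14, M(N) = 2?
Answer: 44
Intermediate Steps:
m(d) = -10 + d
R = -22 (R = 2 + (-10 - 14) = 2 - 24 = -22)
(-M(-3))*R = -1*2*(-22) = -2*(-22) = 44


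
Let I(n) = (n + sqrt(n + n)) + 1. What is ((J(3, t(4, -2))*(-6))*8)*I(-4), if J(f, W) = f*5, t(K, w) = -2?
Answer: 2160 - 1440*I*sqrt(2) ≈ 2160.0 - 2036.5*I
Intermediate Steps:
J(f, W) = 5*f
I(n) = 1 + n + sqrt(2)*sqrt(n) (I(n) = (n + sqrt(2*n)) + 1 = (n + sqrt(2)*sqrt(n)) + 1 = 1 + n + sqrt(2)*sqrt(n))
((J(3, t(4, -2))*(-6))*8)*I(-4) = (((5*3)*(-6))*8)*(1 - 4 + sqrt(2)*sqrt(-4)) = ((15*(-6))*8)*(1 - 4 + sqrt(2)*(2*I)) = (-90*8)*(1 - 4 + 2*I*sqrt(2)) = -720*(-3 + 2*I*sqrt(2)) = 2160 - 1440*I*sqrt(2)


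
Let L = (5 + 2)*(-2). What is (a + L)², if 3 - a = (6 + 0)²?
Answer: 2209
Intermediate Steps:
a = -33 (a = 3 - (6 + 0)² = 3 - 1*6² = 3 - 1*36 = 3 - 36 = -33)
L = -14 (L = 7*(-2) = -14)
(a + L)² = (-33 - 14)² = (-47)² = 2209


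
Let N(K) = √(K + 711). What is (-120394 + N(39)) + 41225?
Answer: -79169 + 5*√30 ≈ -79142.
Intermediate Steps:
N(K) = √(711 + K)
(-120394 + N(39)) + 41225 = (-120394 + √(711 + 39)) + 41225 = (-120394 + √750) + 41225 = (-120394 + 5*√30) + 41225 = -79169 + 5*√30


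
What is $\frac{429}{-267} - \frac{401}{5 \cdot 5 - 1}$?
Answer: $- \frac{39121}{2136} \approx -18.315$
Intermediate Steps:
$\frac{429}{-267} - \frac{401}{5 \cdot 5 - 1} = 429 \left(- \frac{1}{267}\right) - \frac{401}{25 - 1} = - \frac{143}{89} - \frac{401}{24} = - \frac{39121}{2136}$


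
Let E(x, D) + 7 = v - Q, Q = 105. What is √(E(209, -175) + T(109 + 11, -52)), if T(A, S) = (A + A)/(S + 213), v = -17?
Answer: 3*I*√367241/161 ≈ 11.292*I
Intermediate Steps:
T(A, S) = 2*A/(213 + S) (T(A, S) = (2*A)/(213 + S) = 2*A/(213 + S))
E(x, D) = -129 (E(x, D) = -7 + (-17 - 1*105) = -7 + (-17 - 105) = -7 - 122 = -129)
√(E(209, -175) + T(109 + 11, -52)) = √(-129 + 2*(109 + 11)/(213 - 52)) = √(-129 + 2*120/161) = √(-129 + 2*120*(1/161)) = √(-129 + 240/161) = √(-20529/161) = 3*I*√367241/161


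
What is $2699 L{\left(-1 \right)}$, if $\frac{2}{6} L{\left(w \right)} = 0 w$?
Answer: $0$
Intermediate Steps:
$L{\left(w \right)} = 0$ ($L{\left(w \right)} = 3 \cdot 0 w = 3 \cdot 0 = 0$)
$2699 L{\left(-1 \right)} = 2699 \cdot 0 = 0$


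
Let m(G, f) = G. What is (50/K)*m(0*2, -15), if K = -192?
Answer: 0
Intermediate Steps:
(50/K)*m(0*2, -15) = (50/(-192))*(0*2) = (50*(-1/192))*0 = -25/96*0 = 0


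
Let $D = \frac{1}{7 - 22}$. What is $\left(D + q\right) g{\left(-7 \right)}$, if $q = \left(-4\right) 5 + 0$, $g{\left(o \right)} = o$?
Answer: $\frac{2107}{15} \approx 140.47$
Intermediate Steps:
$D = - \frac{1}{15}$ ($D = \frac{1}{7 - 22} = \frac{1}{-15} = - \frac{1}{15} \approx -0.066667$)
$q = -20$ ($q = -20 + 0 = -20$)
$\left(D + q\right) g{\left(-7 \right)} = \left(- \frac{1}{15} - 20\right) \left(-7\right) = \left(- \frac{301}{15}\right) \left(-7\right) = \frac{2107}{15}$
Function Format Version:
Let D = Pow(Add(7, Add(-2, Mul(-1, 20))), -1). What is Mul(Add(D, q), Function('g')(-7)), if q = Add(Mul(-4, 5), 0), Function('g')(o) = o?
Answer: Rational(2107, 15) ≈ 140.47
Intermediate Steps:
D = Rational(-1, 15) (D = Pow(Add(7, Add(-2, -20)), -1) = Pow(Add(7, -22), -1) = Pow(-15, -1) = Rational(-1, 15) ≈ -0.066667)
q = -20 (q = Add(-20, 0) = -20)
Mul(Add(D, q), Function('g')(-7)) = Mul(Add(Rational(-1, 15), -20), -7) = Mul(Rational(-301, 15), -7) = Rational(2107, 15)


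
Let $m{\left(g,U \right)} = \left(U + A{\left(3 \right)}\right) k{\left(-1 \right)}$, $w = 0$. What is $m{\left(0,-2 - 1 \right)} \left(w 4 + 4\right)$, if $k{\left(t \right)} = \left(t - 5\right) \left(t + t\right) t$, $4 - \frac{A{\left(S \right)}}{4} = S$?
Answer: $-48$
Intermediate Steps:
$A{\left(S \right)} = 16 - 4 S$
$k{\left(t \right)} = 2 t^{2} \left(-5 + t\right)$ ($k{\left(t \right)} = \left(-5 + t\right) 2 t t = 2 t \left(-5 + t\right) t = 2 t^{2} \left(-5 + t\right)$)
$m{\left(g,U \right)} = -48 - 12 U$ ($m{\left(g,U \right)} = \left(U + \left(16 - 12\right)\right) 2 \left(-1\right)^{2} \left(-5 - 1\right) = \left(U + \left(16 - 12\right)\right) 2 \cdot 1 \left(-6\right) = \left(U + 4\right) \left(-12\right) = \left(4 + U\right) \left(-12\right) = -48 - 12 U$)
$m{\left(0,-2 - 1 \right)} \left(w 4 + 4\right) = \left(-48 - 12 \left(-2 - 1\right)\right) \left(0 \cdot 4 + 4\right) = \left(-48 - -36\right) \left(0 + 4\right) = \left(-48 + 36\right) 4 = \left(-12\right) 4 = -48$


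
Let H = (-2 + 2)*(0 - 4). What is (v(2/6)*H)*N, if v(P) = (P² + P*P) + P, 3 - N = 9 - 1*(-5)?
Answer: 0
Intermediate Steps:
N = -11 (N = 3 - (9 - 1*(-5)) = 3 - (9 + 5) = 3 - 1*14 = 3 - 14 = -11)
v(P) = P + 2*P² (v(P) = (P² + P²) + P = 2*P² + P = P + 2*P²)
H = 0 (H = 0*(-4) = 0)
(v(2/6)*H)*N = (((2/6)*(1 + 2*(2/6)))*0)*(-11) = (((2*(⅙))*(1 + 2*(2*(⅙))))*0)*(-11) = (((1 + 2*(⅓))/3)*0)*(-11) = (((1 + ⅔)/3)*0)*(-11) = (((⅓)*(5/3))*0)*(-11) = ((5/9)*0)*(-11) = 0*(-11) = 0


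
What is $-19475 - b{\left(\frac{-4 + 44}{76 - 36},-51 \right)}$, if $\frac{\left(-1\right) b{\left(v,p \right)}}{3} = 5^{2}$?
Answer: $-19400$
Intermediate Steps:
$b{\left(v,p \right)} = -75$ ($b{\left(v,p \right)} = - 3 \cdot 5^{2} = \left(-3\right) 25 = -75$)
$-19475 - b{\left(\frac{-4 + 44}{76 - 36},-51 \right)} = -19475 - -75 = -19475 + 75 = -19400$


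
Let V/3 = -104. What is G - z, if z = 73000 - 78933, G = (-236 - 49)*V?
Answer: 94853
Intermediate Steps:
V = -312 (V = 3*(-104) = -312)
G = 88920 (G = (-236 - 49)*(-312) = -285*(-312) = 88920)
z = -5933
G - z = 88920 - 1*(-5933) = 88920 + 5933 = 94853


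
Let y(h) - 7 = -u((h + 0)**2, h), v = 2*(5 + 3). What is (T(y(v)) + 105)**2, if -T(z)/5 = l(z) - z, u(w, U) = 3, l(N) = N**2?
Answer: 2025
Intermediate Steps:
v = 16 (v = 2*8 = 16)
y(h) = 4 (y(h) = 7 - 1*3 = 7 - 3 = 4)
T(z) = -5*z**2 + 5*z (T(z) = -5*(z**2 - z) = -5*z**2 + 5*z)
(T(y(v)) + 105)**2 = (5*4*(1 - 1*4) + 105)**2 = (5*4*(1 - 4) + 105)**2 = (5*4*(-3) + 105)**2 = (-60 + 105)**2 = 45**2 = 2025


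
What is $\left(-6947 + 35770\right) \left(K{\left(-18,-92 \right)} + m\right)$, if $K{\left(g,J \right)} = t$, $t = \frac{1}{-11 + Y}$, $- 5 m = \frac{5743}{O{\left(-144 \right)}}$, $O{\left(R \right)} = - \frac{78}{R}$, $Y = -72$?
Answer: $- \frac{329738607583}{5395} \approx -6.1119 \cdot 10^{7}$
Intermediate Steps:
$m = - \frac{137832}{65}$ ($m = - \frac{5743 \frac{1}{\left(-78\right) \frac{1}{-144}}}{5} = - \frac{5743 \frac{1}{\left(-78\right) \left(- \frac{1}{144}\right)}}{5} = - \frac{5743 \frac{1}{\frac{13}{24}}}{5} = - \frac{5743 \cdot \frac{24}{13}}{5} = \left(- \frac{1}{5}\right) \frac{137832}{13} = - \frac{137832}{65} \approx -2120.5$)
$t = - \frac{1}{83}$ ($t = \frac{1}{-11 - 72} = \frac{1}{-83} = - \frac{1}{83} \approx -0.012048$)
$K{\left(g,J \right)} = - \frac{1}{83}$
$\left(-6947 + 35770\right) \left(K{\left(-18,-92 \right)} + m\right) = \left(-6947 + 35770\right) \left(- \frac{1}{83} - \frac{137832}{65}\right) = 28823 \left(- \frac{11440121}{5395}\right) = - \frac{329738607583}{5395}$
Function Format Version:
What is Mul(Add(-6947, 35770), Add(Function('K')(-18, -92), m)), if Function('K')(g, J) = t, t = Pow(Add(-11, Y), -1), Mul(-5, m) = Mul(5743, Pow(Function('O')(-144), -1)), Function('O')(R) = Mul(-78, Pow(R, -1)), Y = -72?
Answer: Rational(-329738607583, 5395) ≈ -6.1119e+7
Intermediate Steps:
m = Rational(-137832, 65) (m = Mul(Rational(-1, 5), Mul(5743, Pow(Mul(-78, Pow(-144, -1)), -1))) = Mul(Rational(-1, 5), Mul(5743, Pow(Mul(-78, Rational(-1, 144)), -1))) = Mul(Rational(-1, 5), Mul(5743, Pow(Rational(13, 24), -1))) = Mul(Rational(-1, 5), Mul(5743, Rational(24, 13))) = Mul(Rational(-1, 5), Rational(137832, 13)) = Rational(-137832, 65) ≈ -2120.5)
t = Rational(-1, 83) (t = Pow(Add(-11, -72), -1) = Pow(-83, -1) = Rational(-1, 83) ≈ -0.012048)
Function('K')(g, J) = Rational(-1, 83)
Mul(Add(-6947, 35770), Add(Function('K')(-18, -92), m)) = Mul(Add(-6947, 35770), Add(Rational(-1, 83), Rational(-137832, 65))) = Mul(28823, Rational(-11440121, 5395)) = Rational(-329738607583, 5395)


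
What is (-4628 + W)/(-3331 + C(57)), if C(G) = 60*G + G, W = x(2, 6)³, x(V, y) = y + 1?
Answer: -4285/146 ≈ -29.349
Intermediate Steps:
x(V, y) = 1 + y
W = 343 (W = (1 + 6)³ = 7³ = 343)
C(G) = 61*G
(-4628 + W)/(-3331 + C(57)) = (-4628 + 343)/(-3331 + 61*57) = -4285/(-3331 + 3477) = -4285/146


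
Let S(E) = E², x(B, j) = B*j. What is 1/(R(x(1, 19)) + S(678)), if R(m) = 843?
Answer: 1/460527 ≈ 2.1714e-6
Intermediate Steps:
1/(R(x(1, 19)) + S(678)) = 1/(843 + 678²) = 1/(843 + 459684) = 1/460527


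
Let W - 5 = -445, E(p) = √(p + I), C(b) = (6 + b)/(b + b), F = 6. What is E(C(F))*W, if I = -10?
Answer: -1320*I ≈ -1320.0*I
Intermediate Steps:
C(b) = (6 + b)/(2*b) (C(b) = (6 + b)/((2*b)) = (6 + b)*(1/(2*b)) = (6 + b)/(2*b))
E(p) = √(-10 + p) (E(p) = √(p - 10) = √(-10 + p))
W = -440 (W = 5 - 445 = -440)
E(C(F))*W = √(-10 + (½)*(6 + 6)/6)*(-440) = √(-10 + (½)*(⅙)*12)*(-440) = √(-10 + 1)*(-440) = √(-9)*(-440) = (3*I)*(-440) = -1320*I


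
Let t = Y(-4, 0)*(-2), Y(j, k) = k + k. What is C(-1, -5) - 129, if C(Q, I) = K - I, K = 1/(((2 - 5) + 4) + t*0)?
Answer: -123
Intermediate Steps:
Y(j, k) = 2*k
t = 0 (t = (2*0)*(-2) = 0*(-2) = 0)
K = 1 (K = 1/(((2 - 5) + 4) + 0*0) = 1/((-3 + 4) + 0) = 1/(1 + 0) = 1/1 = 1)
C(Q, I) = 1 - I
C(-1, -5) - 129 = (1 - 1*(-5)) - 129 = (1 + 5) - 129 = 6 - 129 = -123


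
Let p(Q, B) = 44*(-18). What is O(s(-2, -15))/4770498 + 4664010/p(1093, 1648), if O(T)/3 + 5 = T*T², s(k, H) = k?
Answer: -618045844663/104950956 ≈ -5888.9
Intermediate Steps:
p(Q, B) = -792
O(T) = -15 + 3*T³ (O(T) = -15 + 3*(T*T²) = -15 + 3*T³)
O(s(-2, -15))/4770498 + 4664010/p(1093, 1648) = (-15 + 3*(-2)³)/4770498 + 4664010/(-792) = (-15 + 3*(-8))*(1/4770498) + 4664010*(-1/792) = (-15 - 24)*(1/4770498) - 777335/132 = -39*1/4770498 - 777335/132 = -13/1590166 - 777335/132 = -618045844663/104950956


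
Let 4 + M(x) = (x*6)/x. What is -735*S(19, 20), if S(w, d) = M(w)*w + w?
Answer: -41895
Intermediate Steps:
M(x) = 2 (M(x) = -4 + (x*6)/x = -4 + (6*x)/x = -4 + 6 = 2)
S(w, d) = 3*w (S(w, d) = 2*w + w = 3*w)
-735*S(19, 20) = -2205*19 = -735*57 = -41895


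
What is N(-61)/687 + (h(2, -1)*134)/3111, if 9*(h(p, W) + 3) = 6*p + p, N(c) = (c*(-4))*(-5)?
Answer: -11785178/6411771 ≈ -1.8381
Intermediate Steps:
N(c) = 20*c (N(c) = -4*c*(-5) = 20*c)
h(p, W) = -3 + 7*p/9 (h(p, W) = -3 + (6*p + p)/9 = -3 + (7*p)/9 = -3 + 7*p/9)
N(-61)/687 + (h(2, -1)*134)/3111 = (20*(-61))/687 + ((-3 + (7/9)*2)*134)/3111 = -1220*1/687 + ((-3 + 14/9)*134)*(1/3111) = -1220/687 - 13/9*134*(1/3111) = -1220/687 - 1742/9*1/3111 = -1220/687 - 1742/27999 = -11785178/6411771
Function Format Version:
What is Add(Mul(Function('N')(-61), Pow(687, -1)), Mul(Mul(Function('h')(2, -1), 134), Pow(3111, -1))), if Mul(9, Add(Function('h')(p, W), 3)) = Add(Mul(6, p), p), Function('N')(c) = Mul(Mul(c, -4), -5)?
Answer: Rational(-11785178, 6411771) ≈ -1.8381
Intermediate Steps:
Function('N')(c) = Mul(20, c) (Function('N')(c) = Mul(Mul(-4, c), -5) = Mul(20, c))
Function('h')(p, W) = Add(-3, Mul(Rational(7, 9), p)) (Function('h')(p, W) = Add(-3, Mul(Rational(1, 9), Add(Mul(6, p), p))) = Add(-3, Mul(Rational(1, 9), Mul(7, p))) = Add(-3, Mul(Rational(7, 9), p)))
Add(Mul(Function('N')(-61), Pow(687, -1)), Mul(Mul(Function('h')(2, -1), 134), Pow(3111, -1))) = Add(Mul(Mul(20, -61), Pow(687, -1)), Mul(Mul(Add(-3, Mul(Rational(7, 9), 2)), 134), Pow(3111, -1))) = Add(Mul(-1220, Rational(1, 687)), Mul(Mul(Add(-3, Rational(14, 9)), 134), Rational(1, 3111))) = Add(Rational(-1220, 687), Mul(Mul(Rational(-13, 9), 134), Rational(1, 3111))) = Add(Rational(-1220, 687), Mul(Rational(-1742, 9), Rational(1, 3111))) = Add(Rational(-1220, 687), Rational(-1742, 27999)) = Rational(-11785178, 6411771)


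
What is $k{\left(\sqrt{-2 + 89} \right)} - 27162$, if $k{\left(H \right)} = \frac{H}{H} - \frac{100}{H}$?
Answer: $-27161 - \frac{100 \sqrt{87}}{87} \approx -27172.0$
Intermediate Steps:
$k{\left(H \right)} = 1 - \frac{100}{H}$
$k{\left(\sqrt{-2 + 89} \right)} - 27162 = \frac{-100 + \sqrt{-2 + 89}}{\sqrt{-2 + 89}} - 27162 = \frac{-100 + \sqrt{87}}{\sqrt{87}} - 27162 = \frac{\sqrt{87}}{87} \left(-100 + \sqrt{87}\right) - 27162 = \frac{\sqrt{87} \left(-100 + \sqrt{87}\right)}{87} - 27162 = -27162 + \frac{\sqrt{87} \left(-100 + \sqrt{87}\right)}{87}$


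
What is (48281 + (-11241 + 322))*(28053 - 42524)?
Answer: -540665502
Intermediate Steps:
(48281 + (-11241 + 322))*(28053 - 42524) = (48281 - 10919)*(-14471) = 37362*(-14471) = -540665502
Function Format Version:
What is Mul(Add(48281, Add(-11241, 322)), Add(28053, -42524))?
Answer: -540665502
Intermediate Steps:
Mul(Add(48281, Add(-11241, 322)), Add(28053, -42524)) = Mul(Add(48281, -10919), -14471) = Mul(37362, -14471) = -540665502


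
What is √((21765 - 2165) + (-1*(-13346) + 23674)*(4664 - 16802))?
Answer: 2*I*√112332290 ≈ 21197.0*I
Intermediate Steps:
√((21765 - 2165) + (-1*(-13346) + 23674)*(4664 - 16802)) = √(19600 + (13346 + 23674)*(-12138)) = √(19600 + 37020*(-12138)) = √(19600 - 449348760) = √(-449329160) = 2*I*√112332290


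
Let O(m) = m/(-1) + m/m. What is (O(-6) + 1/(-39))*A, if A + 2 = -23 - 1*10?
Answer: -9520/39 ≈ -244.10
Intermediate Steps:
O(m) = 1 - m (O(m) = m*(-1) + 1 = -m + 1 = 1 - m)
A = -35 (A = -2 + (-23 - 1*10) = -2 + (-23 - 10) = -2 - 33 = -35)
(O(-6) + 1/(-39))*A = ((1 - 1*(-6)) + 1/(-39))*(-35) = ((1 + 6) - 1/39)*(-35) = (7 - 1/39)*(-35) = (272/39)*(-35) = -9520/39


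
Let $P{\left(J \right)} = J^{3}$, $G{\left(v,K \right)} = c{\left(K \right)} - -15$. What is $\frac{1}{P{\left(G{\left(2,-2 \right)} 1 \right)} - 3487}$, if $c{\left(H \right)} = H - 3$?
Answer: $- \frac{1}{2487} \approx -0.00040209$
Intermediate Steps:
$c{\left(H \right)} = -3 + H$
$G{\left(v,K \right)} = 12 + K$ ($G{\left(v,K \right)} = \left(-3 + K\right) - -15 = \left(-3 + K\right) + 15 = 12 + K$)
$\frac{1}{P{\left(G{\left(2,-2 \right)} 1 \right)} - 3487} = \frac{1}{\left(\left(12 - 2\right) 1\right)^{3} - 3487} = \frac{1}{\left(10 \cdot 1\right)^{3} - 3487} = \frac{1}{10^{3} - 3487} = \frac{1}{1000 - 3487} = \frac{1}{-2487} = - \frac{1}{2487}$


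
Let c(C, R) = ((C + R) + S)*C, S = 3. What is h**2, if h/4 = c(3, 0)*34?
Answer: 5992704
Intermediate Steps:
c(C, R) = C*(3 + C + R) (c(C, R) = ((C + R) + 3)*C = (3 + C + R)*C = C*(3 + C + R))
h = 2448 (h = 4*((3*(3 + 3 + 0))*34) = 4*((3*6)*34) = 4*(18*34) = 4*612 = 2448)
h**2 = 2448**2 = 5992704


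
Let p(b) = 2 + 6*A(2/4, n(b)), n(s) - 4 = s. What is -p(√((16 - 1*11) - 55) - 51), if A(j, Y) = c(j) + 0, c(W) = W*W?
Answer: -7/2 ≈ -3.5000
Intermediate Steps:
c(W) = W²
n(s) = 4 + s
A(j, Y) = j² (A(j, Y) = j² + 0 = j²)
p(b) = 7/2 (p(b) = 2 + 6*(2/4)² = 2 + 6*(2*(¼))² = 2 + 6*(½)² = 2 + 6*(¼) = 2 + 3/2 = 7/2)
-p(√((16 - 1*11) - 55) - 51) = -1*7/2 = -7/2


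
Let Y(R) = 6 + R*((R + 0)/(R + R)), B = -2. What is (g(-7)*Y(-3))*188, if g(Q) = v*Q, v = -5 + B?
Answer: 41454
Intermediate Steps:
Y(R) = 6 + R/2 (Y(R) = 6 + R*(R/((2*R))) = 6 + R*(R*(1/(2*R))) = 6 + R*(½) = 6 + R/2)
v = -7 (v = -5 - 2 = -7)
g(Q) = -7*Q
(g(-7)*Y(-3))*188 = ((-7*(-7))*(6 + (½)*(-3)))*188 = (49*(6 - 3/2))*188 = (49*(9/2))*188 = (441/2)*188 = 41454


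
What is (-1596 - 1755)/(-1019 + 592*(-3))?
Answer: 3351/2795 ≈ 1.1989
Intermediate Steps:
(-1596 - 1755)/(-1019 + 592*(-3)) = -3351/(-1019 - 1776) = -3351/(-2795) = -3351*(-1/2795) = 3351/2795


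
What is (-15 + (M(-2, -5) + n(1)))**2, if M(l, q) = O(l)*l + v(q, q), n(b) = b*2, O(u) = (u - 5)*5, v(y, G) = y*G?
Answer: 6724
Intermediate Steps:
v(y, G) = G*y
O(u) = -25 + 5*u (O(u) = (-5 + u)*5 = -25 + 5*u)
n(b) = 2*b
M(l, q) = q**2 + l*(-25 + 5*l) (M(l, q) = (-25 + 5*l)*l + q*q = l*(-25 + 5*l) + q**2 = q**2 + l*(-25 + 5*l))
(-15 + (M(-2, -5) + n(1)))**2 = (-15 + (((-5)**2 + 5*(-2)*(-5 - 2)) + 2*1))**2 = (-15 + ((25 + 5*(-2)*(-7)) + 2))**2 = (-15 + ((25 + 70) + 2))**2 = (-15 + (95 + 2))**2 = (-15 + 97)**2 = 82**2 = 6724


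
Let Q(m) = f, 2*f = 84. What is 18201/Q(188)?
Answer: 6067/14 ≈ 433.36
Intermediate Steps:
f = 42 (f = (½)*84 = 42)
Q(m) = 42
18201/Q(188) = 18201/42 = 18201*(1/42) = 6067/14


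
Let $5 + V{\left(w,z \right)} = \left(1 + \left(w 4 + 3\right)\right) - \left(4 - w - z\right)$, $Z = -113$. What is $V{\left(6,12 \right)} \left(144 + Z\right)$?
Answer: $1147$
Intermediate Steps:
$V{\left(w,z \right)} = -5 + z + 5 w$ ($V{\left(w,z \right)} = -5 - \left(- w - z - w 4\right) = -5 + \left(\left(1 + \left(4 w + 3\right)\right) + \left(-4 + w + z\right)\right) = -5 + \left(\left(1 + \left(3 + 4 w\right)\right) + \left(-4 + w + z\right)\right) = -5 + \left(\left(4 + 4 w\right) + \left(-4 + w + z\right)\right) = -5 + \left(z + 5 w\right) = -5 + z + 5 w$)
$V{\left(6,12 \right)} \left(144 + Z\right) = \left(-5 + 12 + 5 \cdot 6\right) \left(144 - 113\right) = \left(-5 + 12 + 30\right) 31 = 37 \cdot 31 = 1147$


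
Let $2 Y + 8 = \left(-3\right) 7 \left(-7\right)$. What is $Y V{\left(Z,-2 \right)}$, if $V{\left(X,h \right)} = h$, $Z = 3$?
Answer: $-139$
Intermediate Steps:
$Y = \frac{139}{2}$ ($Y = -4 + \frac{\left(-3\right) 7 \left(-7\right)}{2} = -4 + \frac{\left(-21\right) \left(-7\right)}{2} = -4 + \frac{1}{2} \cdot 147 = -4 + \frac{147}{2} = \frac{139}{2} \approx 69.5$)
$Y V{\left(Z,-2 \right)} = \frac{139}{2} \left(-2\right) = -139$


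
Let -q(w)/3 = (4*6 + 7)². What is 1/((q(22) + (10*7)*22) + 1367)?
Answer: 1/24 ≈ 0.041667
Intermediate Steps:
q(w) = -2883 (q(w) = -3*(4*6 + 7)² = -3*(24 + 7)² = -3*31² = -3*961 = -2883)
1/((q(22) + (10*7)*22) + 1367) = 1/((-2883 + (10*7)*22) + 1367) = 1/((-2883 + 70*22) + 1367) = 1/((-2883 + 1540) + 1367) = 1/(-1343 + 1367) = 1/24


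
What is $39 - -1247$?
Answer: $1286$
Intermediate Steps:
$39 - -1247 = 39 + 1247 = 1286$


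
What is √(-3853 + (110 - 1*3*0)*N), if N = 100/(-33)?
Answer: I*√37677/3 ≈ 64.702*I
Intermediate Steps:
N = -100/33 (N = 100*(-1/33) = -100/33 ≈ -3.0303)
√(-3853 + (110 - 1*3*0)*N) = √(-3853 + (110 - 1*3*0)*(-100/33)) = √(-3853 + (110 - 3*0)*(-100/33)) = √(-3853 + (110 + 0)*(-100/33)) = √(-3853 + 110*(-100/33)) = √(-3853 - 1000/3) = √(-12559/3) = I*√37677/3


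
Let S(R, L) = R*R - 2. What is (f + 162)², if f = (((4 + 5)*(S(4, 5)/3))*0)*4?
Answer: 26244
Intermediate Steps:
S(R, L) = -2 + R² (S(R, L) = R² - 2 = -2 + R²)
f = 0 (f = (((4 + 5)*((-2 + 4²)/3))*0)*4 = ((9*((-2 + 16)*(⅓)))*0)*4 = ((9*(14*(⅓)))*0)*4 = ((9*(14/3))*0)*4 = (42*0)*4 = 0*4 = 0)
(f + 162)² = (0 + 162)² = 162² = 26244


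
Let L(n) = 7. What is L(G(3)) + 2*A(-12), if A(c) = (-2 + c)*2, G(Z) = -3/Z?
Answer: -49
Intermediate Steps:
A(c) = -4 + 2*c
L(G(3)) + 2*A(-12) = 7 + 2*(-4 + 2*(-12)) = 7 + 2*(-4 - 24) = 7 + 2*(-28) = 7 - 56 = -49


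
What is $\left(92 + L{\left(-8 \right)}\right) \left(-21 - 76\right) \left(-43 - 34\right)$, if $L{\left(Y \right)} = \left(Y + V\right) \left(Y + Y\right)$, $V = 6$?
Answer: $926156$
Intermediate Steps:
$L{\left(Y \right)} = 2 Y \left(6 + Y\right)$ ($L{\left(Y \right)} = \left(Y + 6\right) \left(Y + Y\right) = \left(6 + Y\right) 2 Y = 2 Y \left(6 + Y\right)$)
$\left(92 + L{\left(-8 \right)}\right) \left(-21 - 76\right) \left(-43 - 34\right) = \left(92 + 2 \left(-8\right) \left(6 - 8\right)\right) \left(-21 - 76\right) \left(-43 - 34\right) = \left(92 + 2 \left(-8\right) \left(-2\right)\right) \left(\left(-97\right) \left(-77\right)\right) = \left(92 + 32\right) 7469 = 124 \cdot 7469 = 926156$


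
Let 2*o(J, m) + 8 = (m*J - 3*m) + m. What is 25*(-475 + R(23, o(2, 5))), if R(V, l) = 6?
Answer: -11725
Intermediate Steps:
o(J, m) = -4 - m + J*m/2 (o(J, m) = -4 + ((m*J - 3*m) + m)/2 = -4 + ((J*m - 3*m) + m)/2 = -4 + ((-3*m + J*m) + m)/2 = -4 + (-2*m + J*m)/2 = -4 + (-m + J*m/2) = -4 - m + J*m/2)
25*(-475 + R(23, o(2, 5))) = 25*(-475 + 6) = 25*(-469) = -11725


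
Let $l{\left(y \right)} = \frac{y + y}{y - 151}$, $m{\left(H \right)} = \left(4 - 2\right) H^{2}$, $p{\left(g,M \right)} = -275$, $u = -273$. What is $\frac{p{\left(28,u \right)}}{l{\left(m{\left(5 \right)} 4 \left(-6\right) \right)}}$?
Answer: $- \frac{14861}{96} \approx -154.8$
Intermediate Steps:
$m{\left(H \right)} = 2 H^{2}$
$l{\left(y \right)} = \frac{2 y}{-151 + y}$
$\frac{p{\left(28,u \right)}}{l{\left(m{\left(5 \right)} 4 \left(-6\right) \right)}} = - \frac{275}{2 \cdot 2 \cdot 5^{2} \cdot 4 \left(-6\right) \frac{1}{-151 + 2 \cdot 5^{2} \cdot 4 \left(-6\right)}} = - \frac{275}{2 \cdot 2 \cdot 25 \cdot 4 \left(-6\right) \frac{1}{-151 + 2 \cdot 25 \cdot 4 \left(-6\right)}} = - \frac{275}{2 \cdot 50 \cdot 4 \left(-6\right) \frac{1}{-151 + 50 \cdot 4 \left(-6\right)}} = - \frac{275}{2 \cdot 200 \left(-6\right) \frac{1}{-151 + 200 \left(-6\right)}} = - \frac{275}{2 \left(-1200\right) \frac{1}{-151 - 1200}} = - \frac{275}{2 \left(-1200\right) \frac{1}{-1351}} = - \frac{275}{2 \left(-1200\right) \left(- \frac{1}{1351}\right)} = - \frac{275}{\frac{2400}{1351}} = \left(-275\right) \frac{1351}{2400} = - \frac{14861}{96}$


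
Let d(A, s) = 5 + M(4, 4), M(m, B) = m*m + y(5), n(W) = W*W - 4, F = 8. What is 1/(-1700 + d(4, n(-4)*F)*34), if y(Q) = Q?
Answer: -1/816 ≈ -0.0012255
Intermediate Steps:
n(W) = -4 + W² (n(W) = W² - 4 = -4 + W²)
M(m, B) = 5 + m² (M(m, B) = m*m + 5 = m² + 5 = 5 + m²)
d(A, s) = 26 (d(A, s) = 5 + (5 + 4²) = 5 + (5 + 16) = 5 + 21 = 26)
1/(-1700 + d(4, n(-4)*F)*34) = 1/(-1700 + 26*34) = 1/(-1700 + 884) = 1/(-816) = -1/816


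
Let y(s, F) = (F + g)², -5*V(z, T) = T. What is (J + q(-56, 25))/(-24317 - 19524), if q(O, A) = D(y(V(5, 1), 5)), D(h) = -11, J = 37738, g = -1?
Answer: -37727/43841 ≈ -0.86054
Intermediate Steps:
V(z, T) = -T/5
y(s, F) = (-1 + F)² (y(s, F) = (F - 1)² = (-1 + F)²)
q(O, A) = -11
(J + q(-56, 25))/(-24317 - 19524) = (37738 - 11)/(-24317 - 19524) = 37727/(-43841) = 37727*(-1/43841) = -37727/43841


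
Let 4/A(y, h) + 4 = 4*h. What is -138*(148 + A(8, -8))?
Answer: -61226/3 ≈ -20409.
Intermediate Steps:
A(y, h) = 4/(-4 + 4*h)
-138*(148 + A(8, -8)) = -138*(148 + 1/(-1 - 8)) = -138*(148 + 1/(-9)) = -138*(148 - 1/9) = -138*1331/9 = -61226/3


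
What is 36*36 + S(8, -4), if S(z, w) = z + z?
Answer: 1312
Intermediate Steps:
S(z, w) = 2*z
36*36 + S(8, -4) = 36*36 + 2*8 = 1296 + 16 = 1312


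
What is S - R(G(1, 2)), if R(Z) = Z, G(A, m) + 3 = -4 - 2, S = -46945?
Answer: -46936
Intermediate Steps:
G(A, m) = -9 (G(A, m) = -3 + (-4 - 2) = -3 - 6 = -9)
S - R(G(1, 2)) = -46945 - 1*(-9) = -46945 + 9 = -46936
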